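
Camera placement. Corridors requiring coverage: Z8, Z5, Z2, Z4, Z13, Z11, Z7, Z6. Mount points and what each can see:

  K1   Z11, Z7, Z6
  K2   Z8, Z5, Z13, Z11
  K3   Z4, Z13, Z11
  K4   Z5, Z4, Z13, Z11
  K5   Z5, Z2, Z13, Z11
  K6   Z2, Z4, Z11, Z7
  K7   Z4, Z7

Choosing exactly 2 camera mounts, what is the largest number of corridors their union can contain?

7

Choosing K2, K6 covers {Z8, Z5, Z2, Z4, Z13, Z11, Z7} — 7 corridors.
No choice of 2 camera mounts does better; here Z6 is left uncovered.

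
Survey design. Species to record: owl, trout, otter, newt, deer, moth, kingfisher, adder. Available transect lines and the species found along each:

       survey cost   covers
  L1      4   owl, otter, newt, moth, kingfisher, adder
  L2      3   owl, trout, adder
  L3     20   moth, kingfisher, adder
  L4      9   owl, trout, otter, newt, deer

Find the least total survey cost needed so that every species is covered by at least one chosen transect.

L1, L4 cover every species at survey cost 4 + 9 = 13.
Any cover uses at least 2 transects; among all covering selections none totals below 13.
Greedy by coverage-per-survey cost would pick L1, L2, L4 for 16 — worse than the optimum 13.

13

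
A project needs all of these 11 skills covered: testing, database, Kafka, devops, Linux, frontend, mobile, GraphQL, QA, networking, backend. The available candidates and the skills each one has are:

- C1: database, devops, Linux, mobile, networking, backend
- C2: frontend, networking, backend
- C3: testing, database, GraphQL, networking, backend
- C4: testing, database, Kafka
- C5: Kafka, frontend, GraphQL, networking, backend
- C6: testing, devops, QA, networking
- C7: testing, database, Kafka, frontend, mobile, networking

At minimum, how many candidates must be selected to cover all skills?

C1, C5, C6 together cover {testing, database, Kafka, devops, Linux, frontend, mobile, GraphQL, QA, networking, backend} — every skill.
No 2 of the 7 candidates cover everything (all 21 pairs fall short), so 3 is minimum.

3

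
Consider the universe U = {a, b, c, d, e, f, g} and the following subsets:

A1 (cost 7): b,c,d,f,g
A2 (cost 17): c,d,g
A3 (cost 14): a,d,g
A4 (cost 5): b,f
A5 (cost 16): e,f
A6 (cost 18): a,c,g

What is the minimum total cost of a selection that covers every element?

A1, A3, A5 cover every element at cost 7 + 14 + 16 = 37.
Any cover uses at least 3 sets; among all covering selections none totals below 37.

37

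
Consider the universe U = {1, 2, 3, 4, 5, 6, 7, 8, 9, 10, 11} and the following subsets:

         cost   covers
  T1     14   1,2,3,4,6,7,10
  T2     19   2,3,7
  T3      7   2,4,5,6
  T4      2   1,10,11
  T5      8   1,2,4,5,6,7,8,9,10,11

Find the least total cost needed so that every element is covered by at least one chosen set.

T1, T5 cover every element at cost 14 + 8 = 22.
Any cover uses at least 2 sets; among all covering selections none totals below 22.
Greedy by coverage-per-cost would pick T4, T5, T1 for 24 — worse than the optimum 22.

22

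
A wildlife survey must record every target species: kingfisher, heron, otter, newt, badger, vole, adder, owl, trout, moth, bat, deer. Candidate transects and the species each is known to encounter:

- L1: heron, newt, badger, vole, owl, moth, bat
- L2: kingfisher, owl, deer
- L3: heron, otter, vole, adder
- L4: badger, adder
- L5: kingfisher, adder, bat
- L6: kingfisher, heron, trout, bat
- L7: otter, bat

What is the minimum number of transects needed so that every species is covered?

L1, L2, L3, L6 together cover {kingfisher, heron, otter, newt, badger, vole, adder, owl, trout, moth, bat, deer} — every species.
No 3 of the 7 transects cover everything (all 35 triples fall short), so 4 is minimum.

4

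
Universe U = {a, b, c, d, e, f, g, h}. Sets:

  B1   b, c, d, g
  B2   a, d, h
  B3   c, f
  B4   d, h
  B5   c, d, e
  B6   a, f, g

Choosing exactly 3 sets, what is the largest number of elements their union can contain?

7

Choosing B1, B2, B3 covers {a, b, c, d, f, g, h} — 7 elements.
No choice of 3 sets does better; here e is left uncovered.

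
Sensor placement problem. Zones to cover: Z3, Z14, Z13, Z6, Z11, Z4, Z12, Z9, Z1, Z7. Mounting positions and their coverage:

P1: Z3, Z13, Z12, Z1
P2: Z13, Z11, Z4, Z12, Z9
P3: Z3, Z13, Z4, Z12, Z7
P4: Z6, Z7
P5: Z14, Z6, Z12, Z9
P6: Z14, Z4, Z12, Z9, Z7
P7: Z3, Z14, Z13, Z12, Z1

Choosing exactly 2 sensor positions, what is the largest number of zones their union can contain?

Choosing P1, P6 covers {Z3, Z14, Z13, Z4, Z12, Z9, Z1, Z7} — 8 zones.
No choice of 2 sensor positions does better; here Z6, Z11 are left uncovered.

8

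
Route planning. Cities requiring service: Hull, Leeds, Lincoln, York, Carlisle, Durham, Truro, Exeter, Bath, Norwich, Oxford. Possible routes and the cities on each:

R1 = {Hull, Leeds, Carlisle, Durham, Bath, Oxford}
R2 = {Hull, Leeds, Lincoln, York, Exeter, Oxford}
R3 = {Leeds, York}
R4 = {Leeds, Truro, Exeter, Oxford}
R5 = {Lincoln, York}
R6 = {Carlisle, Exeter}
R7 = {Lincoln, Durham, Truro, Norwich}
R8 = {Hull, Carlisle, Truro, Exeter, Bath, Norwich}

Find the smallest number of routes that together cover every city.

3

R1, R2, R7 together cover {Hull, Leeds, Lincoln, York, Carlisle, Durham, Truro, Exeter, Bath, Norwich, Oxford} — every city.
No 2 of the 8 routes cover everything (all 28 pairs fall short), so 3 is minimum.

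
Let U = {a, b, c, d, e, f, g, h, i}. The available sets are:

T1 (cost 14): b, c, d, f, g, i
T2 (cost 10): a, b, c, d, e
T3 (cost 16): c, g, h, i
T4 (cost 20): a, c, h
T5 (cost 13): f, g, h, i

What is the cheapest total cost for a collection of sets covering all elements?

23

T2, T5 cover every element at cost 10 + 13 = 23.
Any cover uses at least 2 sets; among all covering selections none totals below 23.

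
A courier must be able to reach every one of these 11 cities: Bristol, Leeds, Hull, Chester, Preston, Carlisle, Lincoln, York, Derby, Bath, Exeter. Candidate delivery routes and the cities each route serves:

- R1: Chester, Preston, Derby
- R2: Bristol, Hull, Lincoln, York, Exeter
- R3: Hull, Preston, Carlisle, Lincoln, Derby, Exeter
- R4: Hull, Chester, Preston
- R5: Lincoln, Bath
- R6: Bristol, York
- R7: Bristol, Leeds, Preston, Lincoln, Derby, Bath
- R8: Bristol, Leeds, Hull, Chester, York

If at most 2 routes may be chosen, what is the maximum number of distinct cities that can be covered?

10

Choosing R3, R8 covers {Bristol, Leeds, Hull, Chester, Preston, Carlisle, Lincoln, York, Derby, Exeter} — 10 cities.
No choice of 2 routes does better; here Bath is left uncovered.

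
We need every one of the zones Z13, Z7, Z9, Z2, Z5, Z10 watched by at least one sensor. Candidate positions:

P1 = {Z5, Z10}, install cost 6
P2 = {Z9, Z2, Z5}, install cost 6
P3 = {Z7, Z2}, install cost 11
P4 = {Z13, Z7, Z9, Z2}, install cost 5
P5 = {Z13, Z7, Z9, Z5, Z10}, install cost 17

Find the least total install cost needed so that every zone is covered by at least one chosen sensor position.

11

P1, P4 cover every zone at install cost 6 + 5 = 11.
Any cover uses at least 2 sensor positions; among all covering selections none totals below 11.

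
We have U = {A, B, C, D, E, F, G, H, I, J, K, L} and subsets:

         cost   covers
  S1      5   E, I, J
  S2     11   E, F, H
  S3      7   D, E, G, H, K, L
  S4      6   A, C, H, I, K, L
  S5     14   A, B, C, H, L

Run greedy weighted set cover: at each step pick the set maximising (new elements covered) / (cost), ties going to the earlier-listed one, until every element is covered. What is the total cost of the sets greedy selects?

Pick 1: S4 adds 6 new (A, C, H, I, K, L) at cost 6 (ratio 6/6).
Pick 2: S3 adds 3 new (D, E, G) at cost 7 (ratio 3/7).
Pick 3: S1 adds 1 new (J) at cost 5 (ratio 1/5).
Pick 4: S2 adds 1 new (F) at cost 11 (ratio 1/11).
Pick 5: S5 adds 1 new (B) at cost 14 (ratio 1/14).
Greedy total cost: 6 + 7 + 5 + 11 + 14 = 43. (The true optimum is 37, so greedy overshoots here.)

43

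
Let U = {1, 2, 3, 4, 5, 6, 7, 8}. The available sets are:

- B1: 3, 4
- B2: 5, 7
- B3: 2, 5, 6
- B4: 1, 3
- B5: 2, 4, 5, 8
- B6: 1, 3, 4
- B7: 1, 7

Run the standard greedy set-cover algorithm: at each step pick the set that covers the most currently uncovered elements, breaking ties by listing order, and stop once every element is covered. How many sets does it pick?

Pick 1: B5 covers 4 new elements (2, 4, 5, 8).
Pick 2: B4 covers 2 new elements (1, 3).
Pick 3: B2 covers 1 new elements (7).
Pick 4: B3 covers 1 new elements (6).
Greedy uses 4 sets.

4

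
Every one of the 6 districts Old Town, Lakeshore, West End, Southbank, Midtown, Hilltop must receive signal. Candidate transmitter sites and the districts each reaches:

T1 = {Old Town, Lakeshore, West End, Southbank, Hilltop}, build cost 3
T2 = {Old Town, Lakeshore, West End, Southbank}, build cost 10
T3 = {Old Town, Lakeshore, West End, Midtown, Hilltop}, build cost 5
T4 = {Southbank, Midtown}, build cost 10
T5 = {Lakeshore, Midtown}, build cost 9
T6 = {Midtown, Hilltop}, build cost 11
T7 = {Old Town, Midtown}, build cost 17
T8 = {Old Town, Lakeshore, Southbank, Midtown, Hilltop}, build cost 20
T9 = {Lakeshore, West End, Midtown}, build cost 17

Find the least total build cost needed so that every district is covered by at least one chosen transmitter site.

8

T1, T3 cover every district at build cost 3 + 5 = 8.
Any cover uses at least 2 transmitter sites; among all covering selections none totals below 8.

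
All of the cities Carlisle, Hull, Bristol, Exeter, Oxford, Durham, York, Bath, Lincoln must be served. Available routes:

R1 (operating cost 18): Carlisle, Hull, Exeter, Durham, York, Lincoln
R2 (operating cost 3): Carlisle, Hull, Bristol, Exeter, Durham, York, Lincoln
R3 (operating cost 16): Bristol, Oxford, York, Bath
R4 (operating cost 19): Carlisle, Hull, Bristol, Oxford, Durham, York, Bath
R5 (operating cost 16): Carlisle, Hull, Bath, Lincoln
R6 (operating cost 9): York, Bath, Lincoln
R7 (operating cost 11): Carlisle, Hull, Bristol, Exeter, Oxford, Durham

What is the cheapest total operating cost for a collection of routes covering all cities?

19

R2, R3 cover every city at operating cost 3 + 16 = 19.
Any cover uses at least 2 routes; among all covering selections none totals below 19.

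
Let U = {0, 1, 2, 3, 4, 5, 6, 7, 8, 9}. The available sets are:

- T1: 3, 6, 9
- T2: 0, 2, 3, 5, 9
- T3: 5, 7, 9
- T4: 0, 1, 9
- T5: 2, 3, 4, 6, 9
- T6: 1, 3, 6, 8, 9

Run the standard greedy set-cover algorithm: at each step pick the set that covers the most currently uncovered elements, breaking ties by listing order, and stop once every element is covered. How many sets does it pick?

4

Pick 1: T2 covers 5 new elements (0, 2, 3, 5, 9).
Pick 2: T6 covers 3 new elements (1, 6, 8).
Pick 3: T3 covers 1 new elements (7).
Pick 4: T5 covers 1 new elements (4).
Greedy uses 4 sets.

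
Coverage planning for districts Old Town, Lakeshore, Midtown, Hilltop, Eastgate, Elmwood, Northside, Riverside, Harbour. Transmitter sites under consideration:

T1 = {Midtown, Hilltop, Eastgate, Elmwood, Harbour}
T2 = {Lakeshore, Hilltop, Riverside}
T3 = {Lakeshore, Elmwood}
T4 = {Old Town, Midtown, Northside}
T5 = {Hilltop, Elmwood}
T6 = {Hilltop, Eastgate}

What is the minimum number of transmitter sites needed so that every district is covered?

3

T1, T2, T4 together cover {Old Town, Lakeshore, Midtown, Hilltop, Eastgate, Elmwood, Northside, Riverside, Harbour} — every district.
No 2 of the 6 transmitter sites cover everything (all 15 pairs fall short), so 3 is minimum.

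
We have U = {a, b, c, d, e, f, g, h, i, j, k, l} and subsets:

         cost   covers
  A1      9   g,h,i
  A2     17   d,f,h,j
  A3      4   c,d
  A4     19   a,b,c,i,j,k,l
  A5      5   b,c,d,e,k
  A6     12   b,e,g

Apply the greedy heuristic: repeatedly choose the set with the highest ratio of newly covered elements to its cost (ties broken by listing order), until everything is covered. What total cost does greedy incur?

50

Pick 1: A5 adds 5 new (b, c, d, e, k) at cost 5 (ratio 5/5).
Pick 2: A1 adds 3 new (g, h, i) at cost 9 (ratio 3/9).
Pick 3: A4 adds 3 new (a, j, l) at cost 19 (ratio 3/19).
Pick 4: A2 adds 1 new (f) at cost 17 (ratio 1/17).
Greedy total cost: 5 + 9 + 19 + 17 = 50. (The true optimum is 48, so greedy overshoots here.)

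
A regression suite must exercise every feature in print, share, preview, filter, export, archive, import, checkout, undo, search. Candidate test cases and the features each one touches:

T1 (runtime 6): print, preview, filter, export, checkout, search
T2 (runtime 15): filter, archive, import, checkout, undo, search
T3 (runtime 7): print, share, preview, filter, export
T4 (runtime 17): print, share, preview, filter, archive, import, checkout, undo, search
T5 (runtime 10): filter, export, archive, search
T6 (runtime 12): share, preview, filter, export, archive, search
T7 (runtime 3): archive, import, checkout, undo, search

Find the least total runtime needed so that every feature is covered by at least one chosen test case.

10

T3, T7 cover every feature at runtime 7 + 3 = 10.
Any cover uses at least 2 test cases; among all covering selections none totals below 10.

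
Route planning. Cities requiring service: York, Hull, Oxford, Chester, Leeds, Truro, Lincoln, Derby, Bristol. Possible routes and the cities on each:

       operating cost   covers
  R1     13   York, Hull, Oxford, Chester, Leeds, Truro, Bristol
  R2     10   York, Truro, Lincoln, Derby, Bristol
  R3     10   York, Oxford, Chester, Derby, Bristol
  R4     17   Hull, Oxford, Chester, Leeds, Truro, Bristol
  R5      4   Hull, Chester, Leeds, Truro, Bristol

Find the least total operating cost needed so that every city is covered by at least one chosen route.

23

R1, R2 cover every city at operating cost 13 + 10 = 23.
Any cover uses at least 2 routes; among all covering selections none totals below 23.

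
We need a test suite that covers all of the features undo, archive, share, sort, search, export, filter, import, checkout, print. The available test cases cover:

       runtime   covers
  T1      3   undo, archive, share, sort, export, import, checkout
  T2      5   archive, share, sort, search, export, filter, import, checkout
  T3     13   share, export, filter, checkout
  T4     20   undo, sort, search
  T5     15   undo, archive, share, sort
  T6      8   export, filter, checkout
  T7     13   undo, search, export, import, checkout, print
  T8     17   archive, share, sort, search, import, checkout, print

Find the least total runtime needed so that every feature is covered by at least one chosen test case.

T2, T7 cover every feature at runtime 5 + 13 = 18.
Any cover uses at least 2 test cases; among all covering selections none totals below 18.

18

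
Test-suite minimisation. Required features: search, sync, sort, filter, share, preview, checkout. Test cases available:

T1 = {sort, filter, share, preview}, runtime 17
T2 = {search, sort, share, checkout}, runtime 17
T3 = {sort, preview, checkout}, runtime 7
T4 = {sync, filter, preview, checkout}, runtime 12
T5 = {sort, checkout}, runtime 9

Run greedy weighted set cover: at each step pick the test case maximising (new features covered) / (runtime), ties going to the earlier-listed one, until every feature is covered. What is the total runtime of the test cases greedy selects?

Pick 1: T3 adds 3 new (sort, preview, checkout) at runtime 7 (ratio 3/7).
Pick 2: T4 adds 2 new (sync, filter) at runtime 12 (ratio 2/12).
Pick 3: T2 adds 2 new (search, share) at runtime 17 (ratio 2/17).
Greedy total runtime: 7 + 12 + 17 = 36. (The true optimum is 29, so greedy overshoots here.)

36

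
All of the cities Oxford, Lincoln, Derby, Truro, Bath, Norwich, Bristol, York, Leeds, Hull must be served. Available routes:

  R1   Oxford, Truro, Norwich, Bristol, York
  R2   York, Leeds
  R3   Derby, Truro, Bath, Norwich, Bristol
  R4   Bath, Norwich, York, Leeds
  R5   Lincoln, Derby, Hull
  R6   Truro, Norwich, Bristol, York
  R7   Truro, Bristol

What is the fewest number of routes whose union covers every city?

R1, R4, R5 together cover {Oxford, Lincoln, Derby, Truro, Bath, Norwich, Bristol, York, Leeds, Hull} — every city.
No 2 of the 7 routes cover everything (all 21 pairs fall short), so 3 is minimum.

3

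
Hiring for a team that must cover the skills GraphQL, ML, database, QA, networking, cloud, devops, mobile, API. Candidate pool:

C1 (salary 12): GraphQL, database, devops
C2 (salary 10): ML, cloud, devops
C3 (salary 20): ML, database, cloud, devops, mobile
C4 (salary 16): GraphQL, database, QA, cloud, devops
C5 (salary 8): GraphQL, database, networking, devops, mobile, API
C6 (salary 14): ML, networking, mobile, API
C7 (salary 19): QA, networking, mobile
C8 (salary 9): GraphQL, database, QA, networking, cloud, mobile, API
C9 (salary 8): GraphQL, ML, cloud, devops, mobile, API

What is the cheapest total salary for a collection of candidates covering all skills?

C8, C9 cover every skill at salary 9 + 8 = 17.
Any cover uses at least 2 candidates; among all covering selections none totals below 17.

17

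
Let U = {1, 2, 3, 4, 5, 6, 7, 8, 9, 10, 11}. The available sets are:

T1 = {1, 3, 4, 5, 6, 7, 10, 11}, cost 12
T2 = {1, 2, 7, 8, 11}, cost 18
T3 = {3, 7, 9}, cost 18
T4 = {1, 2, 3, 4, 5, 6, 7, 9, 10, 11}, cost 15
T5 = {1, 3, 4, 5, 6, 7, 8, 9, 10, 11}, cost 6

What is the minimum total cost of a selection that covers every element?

21

T4, T5 cover every element at cost 15 + 6 = 21.
Any cover uses at least 2 sets; among all covering selections none totals below 21.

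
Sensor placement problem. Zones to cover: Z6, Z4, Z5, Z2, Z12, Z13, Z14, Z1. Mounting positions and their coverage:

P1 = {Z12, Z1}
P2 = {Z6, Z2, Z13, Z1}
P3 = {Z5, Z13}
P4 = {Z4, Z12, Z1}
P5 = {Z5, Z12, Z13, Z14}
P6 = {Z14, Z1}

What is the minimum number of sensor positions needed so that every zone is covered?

P2, P4, P5 together cover {Z6, Z4, Z5, Z2, Z12, Z13, Z14, Z1} — every zone.
No 2 of the 6 sensor positions cover everything (all 15 pairs fall short), so 3 is minimum.

3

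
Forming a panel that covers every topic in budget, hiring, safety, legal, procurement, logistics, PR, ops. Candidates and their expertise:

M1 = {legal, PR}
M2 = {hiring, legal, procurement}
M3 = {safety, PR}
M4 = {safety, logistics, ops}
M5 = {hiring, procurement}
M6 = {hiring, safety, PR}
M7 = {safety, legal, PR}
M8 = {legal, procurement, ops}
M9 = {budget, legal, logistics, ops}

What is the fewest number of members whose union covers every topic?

3

M2, M3, M9 together cover {budget, hiring, safety, legal, procurement, logistics, PR, ops} — every topic.
No 2 of the 9 members cover everything (all 36 pairs fall short), so 3 is minimum.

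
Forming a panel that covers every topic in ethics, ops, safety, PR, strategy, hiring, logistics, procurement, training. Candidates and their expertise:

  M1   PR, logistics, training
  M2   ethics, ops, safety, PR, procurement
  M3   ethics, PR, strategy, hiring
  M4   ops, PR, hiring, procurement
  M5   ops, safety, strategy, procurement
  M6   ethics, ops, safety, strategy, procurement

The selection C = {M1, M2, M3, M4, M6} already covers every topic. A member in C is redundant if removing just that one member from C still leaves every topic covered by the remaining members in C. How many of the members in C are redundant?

4

Drop M1: logistics, training uncovered — not redundant.
Drop M2: the rest still cover every topic — redundant.
Drop M3: the rest still cover every topic — redundant.
Drop M4: the rest still cover every topic — redundant.
Drop M6: the rest still cover every topic — redundant.
4 redundant: M2, M3, M4, M6.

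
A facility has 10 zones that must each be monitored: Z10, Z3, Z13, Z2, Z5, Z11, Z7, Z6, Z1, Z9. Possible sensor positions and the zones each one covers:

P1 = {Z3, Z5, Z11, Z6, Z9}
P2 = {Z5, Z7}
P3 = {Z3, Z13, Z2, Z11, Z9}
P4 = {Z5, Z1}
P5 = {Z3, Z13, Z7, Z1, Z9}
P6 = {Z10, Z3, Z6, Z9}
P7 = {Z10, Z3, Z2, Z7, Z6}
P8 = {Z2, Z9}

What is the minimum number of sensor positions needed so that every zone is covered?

P1, P5, P7 together cover {Z10, Z3, Z13, Z2, Z5, Z11, Z7, Z6, Z1, Z9} — every zone.
No 2 of the 8 sensor positions cover everything (all 28 pairs fall short), so 3 is minimum.

3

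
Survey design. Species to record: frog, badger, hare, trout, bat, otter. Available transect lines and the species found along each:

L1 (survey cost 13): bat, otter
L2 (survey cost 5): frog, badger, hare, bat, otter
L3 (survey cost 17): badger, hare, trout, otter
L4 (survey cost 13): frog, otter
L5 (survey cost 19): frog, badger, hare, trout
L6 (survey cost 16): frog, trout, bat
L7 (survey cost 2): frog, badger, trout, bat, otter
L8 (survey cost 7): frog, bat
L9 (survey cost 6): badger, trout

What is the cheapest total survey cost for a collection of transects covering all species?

7

L2, L7 cover every species at survey cost 5 + 2 = 7.
Any cover uses at least 2 transects; among all covering selections none totals below 7.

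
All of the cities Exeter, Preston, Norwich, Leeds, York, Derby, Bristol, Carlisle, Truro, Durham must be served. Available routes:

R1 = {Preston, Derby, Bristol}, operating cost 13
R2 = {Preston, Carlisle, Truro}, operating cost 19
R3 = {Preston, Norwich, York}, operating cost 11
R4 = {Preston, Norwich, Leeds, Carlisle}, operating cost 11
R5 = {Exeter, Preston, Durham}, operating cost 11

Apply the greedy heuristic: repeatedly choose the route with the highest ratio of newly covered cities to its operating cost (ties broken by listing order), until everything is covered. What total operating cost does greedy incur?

65

Pick 1: R4 adds 4 new (Preston, Norwich, Leeds, Carlisle) at operating cost 11 (ratio 4/11).
Pick 2: R5 adds 2 new (Exeter, Durham) at operating cost 11 (ratio 2/11).
Pick 3: R1 adds 2 new (Derby, Bristol) at operating cost 13 (ratio 2/13).
Pick 4: R3 adds 1 new (York) at operating cost 11 (ratio 1/11).
Pick 5: R2 adds 1 new (Truro) at operating cost 19 (ratio 1/19).
Greedy total operating cost: 11 + 11 + 13 + 11 + 19 = 65.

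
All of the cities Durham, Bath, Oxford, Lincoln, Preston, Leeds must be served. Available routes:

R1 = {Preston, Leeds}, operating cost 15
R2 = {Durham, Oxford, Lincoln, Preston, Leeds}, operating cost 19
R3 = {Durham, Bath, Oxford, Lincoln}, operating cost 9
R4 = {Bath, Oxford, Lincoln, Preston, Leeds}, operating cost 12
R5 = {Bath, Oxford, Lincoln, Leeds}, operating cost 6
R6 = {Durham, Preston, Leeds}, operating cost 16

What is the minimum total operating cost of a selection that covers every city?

R3, R4 cover every city at operating cost 9 + 12 = 21.
Any cover uses at least 2 routes; among all covering selections none totals below 21.
Greedy by coverage-per-operating cost would pick R5, R6 for 22 — worse than the optimum 21.

21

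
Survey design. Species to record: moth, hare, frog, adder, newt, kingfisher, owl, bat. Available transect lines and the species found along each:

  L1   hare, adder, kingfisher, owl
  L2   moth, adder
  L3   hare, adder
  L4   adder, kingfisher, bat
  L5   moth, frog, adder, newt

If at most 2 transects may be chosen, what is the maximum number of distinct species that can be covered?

Choosing L1, L5 covers {moth, hare, frog, adder, newt, kingfisher, owl} — 7 species.
No choice of 2 transects does better; here bat is left uncovered.

7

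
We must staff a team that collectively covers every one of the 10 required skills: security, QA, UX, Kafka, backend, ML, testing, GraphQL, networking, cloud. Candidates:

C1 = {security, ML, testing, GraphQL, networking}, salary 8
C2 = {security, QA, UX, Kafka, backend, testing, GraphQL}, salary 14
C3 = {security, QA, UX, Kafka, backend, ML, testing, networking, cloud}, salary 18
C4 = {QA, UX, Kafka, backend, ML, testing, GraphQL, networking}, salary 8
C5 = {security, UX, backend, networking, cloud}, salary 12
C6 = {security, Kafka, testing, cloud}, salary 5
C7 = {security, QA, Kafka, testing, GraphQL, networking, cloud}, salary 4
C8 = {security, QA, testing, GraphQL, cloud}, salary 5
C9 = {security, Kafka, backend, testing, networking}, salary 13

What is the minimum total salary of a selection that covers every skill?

12

C4, C7 cover every skill at salary 8 + 4 = 12.
Any cover uses at least 2 candidates; among all covering selections none totals below 12.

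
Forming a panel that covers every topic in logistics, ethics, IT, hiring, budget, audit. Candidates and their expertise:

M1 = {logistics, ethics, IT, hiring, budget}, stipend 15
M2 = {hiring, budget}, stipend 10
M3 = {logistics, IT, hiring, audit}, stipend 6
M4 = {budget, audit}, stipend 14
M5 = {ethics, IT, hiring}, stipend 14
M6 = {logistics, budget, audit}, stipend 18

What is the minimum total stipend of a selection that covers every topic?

M1, M3 cover every topic at stipend 15 + 6 = 21.
Any cover uses at least 2 members; among all covering selections none totals below 21.

21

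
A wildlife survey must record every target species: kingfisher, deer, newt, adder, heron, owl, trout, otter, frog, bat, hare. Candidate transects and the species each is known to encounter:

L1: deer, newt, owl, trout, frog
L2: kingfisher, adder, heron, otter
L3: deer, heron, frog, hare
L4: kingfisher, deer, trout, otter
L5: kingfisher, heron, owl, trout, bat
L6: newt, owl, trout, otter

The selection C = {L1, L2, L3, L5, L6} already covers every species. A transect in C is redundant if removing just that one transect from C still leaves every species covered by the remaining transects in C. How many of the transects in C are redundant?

2

Drop L1: the rest still cover every species — redundant.
Drop L2: adder uncovered — not redundant.
Drop L3: hare uncovered — not redundant.
Drop L5: bat uncovered — not redundant.
Drop L6: the rest still cover every species — redundant.
2 redundant: L1, L6.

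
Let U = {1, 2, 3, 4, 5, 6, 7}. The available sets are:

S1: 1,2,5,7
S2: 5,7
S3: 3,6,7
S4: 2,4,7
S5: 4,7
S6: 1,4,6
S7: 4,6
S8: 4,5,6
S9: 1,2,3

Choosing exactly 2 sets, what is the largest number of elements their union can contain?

Choosing S1, S3 covers {1, 2, 3, 5, 6, 7} — 6 elements.
No choice of 2 sets does better; here 4 is left uncovered.

6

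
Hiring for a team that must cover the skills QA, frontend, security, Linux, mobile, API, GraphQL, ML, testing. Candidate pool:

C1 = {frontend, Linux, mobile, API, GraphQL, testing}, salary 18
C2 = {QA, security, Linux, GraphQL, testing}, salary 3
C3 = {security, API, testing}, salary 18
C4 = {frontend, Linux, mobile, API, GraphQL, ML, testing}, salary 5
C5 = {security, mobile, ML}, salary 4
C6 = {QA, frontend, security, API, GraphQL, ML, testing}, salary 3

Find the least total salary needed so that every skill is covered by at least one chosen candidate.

8

C2, C4 cover every skill at salary 3 + 5 = 8.
Any cover uses at least 2 candidates; among all covering selections none totals below 8.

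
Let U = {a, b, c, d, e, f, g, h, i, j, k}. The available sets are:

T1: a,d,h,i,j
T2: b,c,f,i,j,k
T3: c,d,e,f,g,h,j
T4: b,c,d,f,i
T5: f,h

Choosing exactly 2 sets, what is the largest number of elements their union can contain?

10

Choosing T2, T3 covers {b, c, d, e, f, g, h, i, j, k} — 10 elements.
No choice of 2 sets does better; here a is left uncovered.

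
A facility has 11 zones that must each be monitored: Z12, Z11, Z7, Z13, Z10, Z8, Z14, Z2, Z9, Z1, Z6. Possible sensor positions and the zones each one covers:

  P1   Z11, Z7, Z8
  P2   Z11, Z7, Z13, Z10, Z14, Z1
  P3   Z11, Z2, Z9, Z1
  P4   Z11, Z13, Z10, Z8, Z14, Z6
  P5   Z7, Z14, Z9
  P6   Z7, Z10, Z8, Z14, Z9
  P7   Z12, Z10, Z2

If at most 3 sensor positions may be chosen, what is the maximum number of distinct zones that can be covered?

10

Choosing P1, P3, P4 covers {Z11, Z7, Z13, Z10, Z8, Z14, Z2, Z9, Z1, Z6} — 10 zones.
No choice of 3 sensor positions does better; here Z12 is left uncovered.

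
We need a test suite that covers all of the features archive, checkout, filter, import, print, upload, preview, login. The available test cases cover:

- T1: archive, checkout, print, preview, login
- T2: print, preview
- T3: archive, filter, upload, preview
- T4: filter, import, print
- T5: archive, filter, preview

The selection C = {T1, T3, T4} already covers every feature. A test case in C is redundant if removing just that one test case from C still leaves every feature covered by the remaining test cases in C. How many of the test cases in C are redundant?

Drop T1: checkout, login uncovered — not redundant.
Drop T3: upload uncovered — not redundant.
Drop T4: import uncovered — not redundant.
None of the test cases in C is redundant.

0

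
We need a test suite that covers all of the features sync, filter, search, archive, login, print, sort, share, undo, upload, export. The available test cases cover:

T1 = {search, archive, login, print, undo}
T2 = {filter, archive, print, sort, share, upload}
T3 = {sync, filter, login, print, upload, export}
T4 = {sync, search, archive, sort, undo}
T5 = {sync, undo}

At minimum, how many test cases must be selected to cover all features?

T1, T2, T3 together cover {sync, filter, search, archive, login, print, sort, share, undo, upload, export} — every feature.
No 2 of the 5 test cases cover everything (all 10 pairs fall short), so 3 is minimum.

3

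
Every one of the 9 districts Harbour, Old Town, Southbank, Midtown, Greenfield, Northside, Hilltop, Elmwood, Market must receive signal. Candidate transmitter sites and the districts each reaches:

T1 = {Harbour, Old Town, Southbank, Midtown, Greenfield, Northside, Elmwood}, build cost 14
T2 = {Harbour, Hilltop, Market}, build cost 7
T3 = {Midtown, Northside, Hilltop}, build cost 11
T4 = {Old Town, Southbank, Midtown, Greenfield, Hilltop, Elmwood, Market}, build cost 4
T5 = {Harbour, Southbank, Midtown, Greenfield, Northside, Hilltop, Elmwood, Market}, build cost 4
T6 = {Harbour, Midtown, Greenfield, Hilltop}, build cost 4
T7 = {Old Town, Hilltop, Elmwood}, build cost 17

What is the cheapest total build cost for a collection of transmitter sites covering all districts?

T4, T5 cover every district at build cost 4 + 4 = 8.
Any cover uses at least 2 transmitter sites; among all covering selections none totals below 8.

8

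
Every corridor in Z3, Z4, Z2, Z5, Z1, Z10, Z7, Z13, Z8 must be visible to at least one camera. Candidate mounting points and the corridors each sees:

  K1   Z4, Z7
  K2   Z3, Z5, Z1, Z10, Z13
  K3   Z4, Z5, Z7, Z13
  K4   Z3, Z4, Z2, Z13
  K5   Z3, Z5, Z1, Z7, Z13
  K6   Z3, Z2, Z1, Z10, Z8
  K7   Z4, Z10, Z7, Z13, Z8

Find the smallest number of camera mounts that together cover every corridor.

K3, K6 together cover {Z3, Z4, Z2, Z5, Z1, Z10, Z7, Z13, Z8} — every corridor.
No single camera mount contains all 9 corridors, so 2 is optimal.

2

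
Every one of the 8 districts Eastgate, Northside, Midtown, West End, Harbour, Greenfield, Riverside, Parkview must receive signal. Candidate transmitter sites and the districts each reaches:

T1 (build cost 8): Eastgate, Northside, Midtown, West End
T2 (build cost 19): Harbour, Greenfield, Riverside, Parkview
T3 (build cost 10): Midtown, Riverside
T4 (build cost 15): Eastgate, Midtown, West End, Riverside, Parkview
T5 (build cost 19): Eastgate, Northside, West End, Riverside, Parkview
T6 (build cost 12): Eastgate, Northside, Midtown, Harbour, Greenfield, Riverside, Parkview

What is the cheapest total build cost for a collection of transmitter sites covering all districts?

20

T1, T6 cover every district at build cost 8 + 12 = 20.
Any cover uses at least 2 transmitter sites; among all covering selections none totals below 20.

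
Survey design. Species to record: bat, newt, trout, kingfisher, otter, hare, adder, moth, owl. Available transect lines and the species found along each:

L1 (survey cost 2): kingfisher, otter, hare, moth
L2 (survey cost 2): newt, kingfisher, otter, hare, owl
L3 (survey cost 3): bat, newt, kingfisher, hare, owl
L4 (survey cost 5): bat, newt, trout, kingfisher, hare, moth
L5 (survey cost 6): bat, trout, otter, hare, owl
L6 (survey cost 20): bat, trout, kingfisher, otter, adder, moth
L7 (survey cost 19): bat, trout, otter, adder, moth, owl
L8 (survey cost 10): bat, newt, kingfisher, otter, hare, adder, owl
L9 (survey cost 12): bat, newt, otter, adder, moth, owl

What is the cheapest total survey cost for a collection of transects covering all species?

15

L4, L8 cover every species at survey cost 5 + 10 = 15.
Any cover uses at least 2 transects; among all covering selections none totals below 15.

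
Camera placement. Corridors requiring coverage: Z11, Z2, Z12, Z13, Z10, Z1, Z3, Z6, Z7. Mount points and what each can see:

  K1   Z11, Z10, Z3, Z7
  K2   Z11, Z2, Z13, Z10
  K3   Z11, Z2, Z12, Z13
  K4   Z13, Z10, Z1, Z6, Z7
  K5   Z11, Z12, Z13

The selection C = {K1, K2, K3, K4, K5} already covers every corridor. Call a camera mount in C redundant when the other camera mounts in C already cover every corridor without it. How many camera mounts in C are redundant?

3

Drop K1: Z3 uncovered — not redundant.
Drop K2: the rest still cover every corridor — redundant.
Drop K3: the rest still cover every corridor — redundant.
Drop K4: Z1, Z6 uncovered — not redundant.
Drop K5: the rest still cover every corridor — redundant.
3 redundant: K2, K3, K5.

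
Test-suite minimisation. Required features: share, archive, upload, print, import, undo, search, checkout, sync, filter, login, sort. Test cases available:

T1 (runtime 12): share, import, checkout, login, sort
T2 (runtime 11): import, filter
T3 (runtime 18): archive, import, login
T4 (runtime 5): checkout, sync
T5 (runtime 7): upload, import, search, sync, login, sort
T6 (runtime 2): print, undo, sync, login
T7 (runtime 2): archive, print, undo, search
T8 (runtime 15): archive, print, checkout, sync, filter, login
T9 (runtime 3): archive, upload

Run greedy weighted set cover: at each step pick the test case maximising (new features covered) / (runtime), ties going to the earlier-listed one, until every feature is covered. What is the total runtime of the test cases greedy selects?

Pick 1: T6 adds 4 new (print, undo, sync, login) at runtime 2 (ratio 4/2).
Pick 2: T7 adds 2 new (archive, search) at runtime 2 (ratio 2/2).
Pick 3: T5 adds 3 new (upload, import, sort) at runtime 7 (ratio 3/7).
Pick 4: T4 adds 1 new (checkout) at runtime 5 (ratio 1/5).
Pick 5: T2 adds 1 new (filter) at runtime 11 (ratio 1/11).
Pick 6: T1 adds 1 new (share) at runtime 12 (ratio 1/12).
Greedy total runtime: 2 + 2 + 7 + 5 + 11 + 12 = 39. (The true optimum is 30, so greedy overshoots here.)

39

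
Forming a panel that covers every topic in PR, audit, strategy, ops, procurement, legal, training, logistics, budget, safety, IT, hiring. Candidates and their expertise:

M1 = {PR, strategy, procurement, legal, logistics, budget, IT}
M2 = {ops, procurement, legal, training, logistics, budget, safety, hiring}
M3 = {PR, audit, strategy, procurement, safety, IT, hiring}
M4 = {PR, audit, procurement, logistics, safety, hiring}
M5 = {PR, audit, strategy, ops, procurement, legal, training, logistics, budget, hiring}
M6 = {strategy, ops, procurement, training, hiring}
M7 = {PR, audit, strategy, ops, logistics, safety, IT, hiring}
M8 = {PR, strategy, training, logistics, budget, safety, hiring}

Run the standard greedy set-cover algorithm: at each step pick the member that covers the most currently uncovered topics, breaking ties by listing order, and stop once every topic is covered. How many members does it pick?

Pick 1: M5 covers 10 new topics (PR, audit, strategy, ops, procurement, legal, training, logistics, budget, hiring).
Pick 2: M3 covers 2 new topics (safety, IT).
Greedy uses 2 members.

2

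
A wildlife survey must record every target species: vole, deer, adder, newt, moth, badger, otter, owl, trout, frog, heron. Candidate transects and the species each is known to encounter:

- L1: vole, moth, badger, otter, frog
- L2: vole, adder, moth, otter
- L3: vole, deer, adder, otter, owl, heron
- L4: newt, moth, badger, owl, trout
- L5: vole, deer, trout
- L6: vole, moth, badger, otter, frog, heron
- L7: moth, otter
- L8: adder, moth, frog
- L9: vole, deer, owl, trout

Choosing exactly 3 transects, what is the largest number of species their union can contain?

Choosing L1, L3, L4 covers {vole, deer, adder, newt, moth, badger, otter, owl, trout, frog, heron} — 11 species.
That is all 11 species.

11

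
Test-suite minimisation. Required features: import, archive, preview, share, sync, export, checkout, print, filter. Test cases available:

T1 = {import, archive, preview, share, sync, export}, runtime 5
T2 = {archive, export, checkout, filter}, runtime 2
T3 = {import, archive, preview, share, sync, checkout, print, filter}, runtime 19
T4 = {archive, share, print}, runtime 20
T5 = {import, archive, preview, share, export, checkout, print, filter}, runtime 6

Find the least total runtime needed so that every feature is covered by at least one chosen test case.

T1, T5 cover every feature at runtime 5 + 6 = 11.
Any cover uses at least 2 test cases; among all covering selections none totals below 11.
Greedy by coverage-per-runtime would pick T2, T1, T5 for 13 — worse than the optimum 11.

11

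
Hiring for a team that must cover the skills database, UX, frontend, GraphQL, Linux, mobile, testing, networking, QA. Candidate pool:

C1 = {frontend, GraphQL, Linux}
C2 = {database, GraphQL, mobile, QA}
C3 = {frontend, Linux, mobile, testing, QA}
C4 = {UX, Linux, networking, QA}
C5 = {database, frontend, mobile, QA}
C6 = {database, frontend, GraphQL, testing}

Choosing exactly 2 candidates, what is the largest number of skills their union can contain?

8

Choosing C4, C6 covers {database, UX, frontend, GraphQL, Linux, testing, networking, QA} — 8 skills.
No choice of 2 candidates does better; here mobile is left uncovered.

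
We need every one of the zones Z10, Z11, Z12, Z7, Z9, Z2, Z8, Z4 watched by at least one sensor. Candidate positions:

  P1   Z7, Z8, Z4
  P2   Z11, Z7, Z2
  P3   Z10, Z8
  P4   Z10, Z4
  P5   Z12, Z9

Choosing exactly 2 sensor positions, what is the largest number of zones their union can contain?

Choosing P1, P2 covers {Z11, Z7, Z2, Z8, Z4} — 5 zones.
No choice of 2 sensor positions does better; here Z10, Z12, Z9 are left uncovered.

5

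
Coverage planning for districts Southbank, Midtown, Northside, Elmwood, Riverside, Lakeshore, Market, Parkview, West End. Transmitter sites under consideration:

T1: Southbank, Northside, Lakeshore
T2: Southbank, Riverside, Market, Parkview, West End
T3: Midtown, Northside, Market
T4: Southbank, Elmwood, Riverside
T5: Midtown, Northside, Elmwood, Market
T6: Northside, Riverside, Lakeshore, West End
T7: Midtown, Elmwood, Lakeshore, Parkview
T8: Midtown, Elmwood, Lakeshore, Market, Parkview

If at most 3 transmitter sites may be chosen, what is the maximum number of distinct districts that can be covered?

Choosing T1, T2, T5 covers {Southbank, Midtown, Northside, Elmwood, Riverside, Lakeshore, Market, Parkview, West End} — 9 districts.
That is all 9 districts.

9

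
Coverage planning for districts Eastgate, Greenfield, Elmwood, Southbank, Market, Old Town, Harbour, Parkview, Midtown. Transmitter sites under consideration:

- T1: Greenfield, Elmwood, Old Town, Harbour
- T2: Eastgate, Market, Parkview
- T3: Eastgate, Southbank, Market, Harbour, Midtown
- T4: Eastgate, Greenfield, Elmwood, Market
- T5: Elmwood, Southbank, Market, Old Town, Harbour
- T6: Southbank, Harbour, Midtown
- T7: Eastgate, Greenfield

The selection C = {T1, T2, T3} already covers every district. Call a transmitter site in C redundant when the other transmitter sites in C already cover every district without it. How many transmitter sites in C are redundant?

Drop T1: Greenfield, Elmwood, Old Town uncovered — not redundant.
Drop T2: Parkview uncovered — not redundant.
Drop T3: Southbank, Midtown uncovered — not redundant.
None of the transmitter sites in C is redundant.

0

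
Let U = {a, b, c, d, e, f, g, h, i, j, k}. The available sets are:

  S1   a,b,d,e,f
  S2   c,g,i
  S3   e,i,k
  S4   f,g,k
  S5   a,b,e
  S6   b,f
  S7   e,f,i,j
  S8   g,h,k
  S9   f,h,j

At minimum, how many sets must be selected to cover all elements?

S1, S2, S3, S9 together cover {a, b, c, d, e, f, g, h, i, j, k} — every element.
No 3 of the 9 sets cover everything (all 84 triples fall short), so 4 is minimum.

4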